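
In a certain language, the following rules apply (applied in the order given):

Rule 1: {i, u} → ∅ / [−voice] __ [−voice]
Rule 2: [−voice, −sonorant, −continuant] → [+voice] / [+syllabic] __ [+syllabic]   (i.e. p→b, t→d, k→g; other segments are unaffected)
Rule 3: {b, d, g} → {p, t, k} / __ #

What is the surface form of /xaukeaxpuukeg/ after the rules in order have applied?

xaugeaxpuugek

Rule 1 (high vowel syncope): no segment meets the environment; /xaukeaxpuukeg/ is unchanged.
Rule 2 (intervocalic voicing): /k/ is a voiceless stop between vowels /u/ and /e/, so it voices to [g]. /k/ is a voiceless stop between vowels /u/ and /e/, so it voices to [g]. /xaukeaxpuukeg/ → xaugeaxpuugeg.
Rule 3 (final devoicing): /g/ is a voiced stop in word-final position, so it devoices to [k]. /xaugeaxpuugeg/ → xaugeaxpuugek.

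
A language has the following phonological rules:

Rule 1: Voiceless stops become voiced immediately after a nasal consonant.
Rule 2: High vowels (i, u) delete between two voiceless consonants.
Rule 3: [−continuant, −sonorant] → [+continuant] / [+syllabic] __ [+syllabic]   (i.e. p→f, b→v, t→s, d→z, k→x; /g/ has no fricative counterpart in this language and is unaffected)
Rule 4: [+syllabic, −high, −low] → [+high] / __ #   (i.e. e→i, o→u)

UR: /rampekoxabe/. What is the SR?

rambexoxavi

Rule 1 (post-nasal voicing): /p/ is a voiceless stop immediately after the nasal /m/, so it voices to [b]. /rampekoxabe/ → rambekoxabe.
Rule 2 (high vowel syncope): no segment meets the environment; /rambekoxabe/ is unchanged.
Rule 3 (intervocalic spirantization): /k/ is a stop between vowels /e/ and /o/, so it spirantizes to the fricative [x]. /b/ is a stop between vowels /a/ and /e/, so it spirantizes to the fricative [v]. /rambekoxabe/ → rambexoxave.
Rule 4 (final vowel raising): /e/ is a mid vowel in word-final position, so it raises to [i]. /rambexoxave/ → rambexoxavi.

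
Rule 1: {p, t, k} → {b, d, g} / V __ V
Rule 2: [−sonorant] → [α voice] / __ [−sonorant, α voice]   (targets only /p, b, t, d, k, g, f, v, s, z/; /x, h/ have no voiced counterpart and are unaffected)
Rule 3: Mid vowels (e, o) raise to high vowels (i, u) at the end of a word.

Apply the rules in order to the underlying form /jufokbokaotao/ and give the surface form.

Rule 1 (intervocalic voicing): /k/ is a voiceless stop between vowels /o/ and /a/, so it voices to [g]. /t/ is a voiceless stop between vowels /o/ and /a/, so it voices to [d]. /jufokbokaotao/ → jufokbogaodao.
Rule 2 (regressive voicing assimilation): /k/ precedes the voiced obstruent /b/, so it voices to [g] by assimilation. /jufokbogaodao/ → jufogbogaodao.
Rule 3 (final vowel raising): /o/ is a mid vowel in word-final position, so it raises to [u]. /jufogbogaodao/ → jufogbogaodau.

jufogbogaodau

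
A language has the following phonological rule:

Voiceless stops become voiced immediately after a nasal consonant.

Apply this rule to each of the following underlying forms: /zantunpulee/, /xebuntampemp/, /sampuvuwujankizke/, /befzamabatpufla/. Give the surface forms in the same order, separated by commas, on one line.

zandunbulee, xebundambemb, sambuvuwujangizke, befzamabatpufla

/zantunpulee/: /t/ is a voiceless stop immediately after the nasal /n/, so it voices to [d]. /p/ is a voiceless stop immediately after the nasal /n/, so it voices to [b]. → [zandunbulee].
/xebuntampemp/: /t/ is a voiceless stop immediately after the nasal /n/, so it voices to [d]. /p/ is a voiceless stop immediately after the nasal /m/, so it voices to [b]. /p/ is a voiceless stop immediately after the nasal /m/, so it voices to [b]. → [xebundambemb].
/sampuvuwujankizke/: /p/ is a voiceless stop immediately after the nasal /m/, so it voices to [b]. /k/ is a voiceless stop immediately after the nasal /n/, so it voices to [g]. → [sambuvuwujangizke].
/befzamabatpufla/: the rule's environment is not met; surfaces unchanged as [befzamabatpufla].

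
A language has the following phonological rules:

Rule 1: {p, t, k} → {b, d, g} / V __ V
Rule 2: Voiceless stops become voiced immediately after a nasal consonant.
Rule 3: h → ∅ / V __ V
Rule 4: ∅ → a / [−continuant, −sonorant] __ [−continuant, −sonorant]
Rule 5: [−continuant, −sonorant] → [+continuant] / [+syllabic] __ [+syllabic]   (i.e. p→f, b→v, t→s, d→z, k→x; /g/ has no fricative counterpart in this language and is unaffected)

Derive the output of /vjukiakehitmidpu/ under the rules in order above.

vjugiageitmizafu

Rule 1 (intervocalic voicing): /k/ is a voiceless stop between vowels /u/ and /i/, so it voices to [g]. /k/ is a voiceless stop between vowels /a/ and /e/, so it voices to [g]. /vjukiakehitmidpu/ → vjugiagehitmidpu.
Rule 2 (post-nasal voicing): no segment meets the environment; /vjugiagehitmidpu/ is unchanged.
Rule 3 (intervocalic h-deletion): /h/ occurs between vowels /e/ and /i/, so it deletes. /vjugiagehitmidpu/ → vjugiageitmidpu.
Rule 4 (stop-cluster a-epenthesis): /d/ and /p/ form a stop–stop cluster, so [a] is inserted between them. /vjugiageitmidpu/ → vjugiageitmidapu.
Rule 5 (intervocalic spirantization): /d/ is a stop between vowels /i/ and /a/, so it spirantizes to the fricative [z]. /p/ is a stop between vowels /a/ and /u/, so it spirantizes to the fricative [f]. /vjugiageitmidapu/ → vjugiageitmizafu.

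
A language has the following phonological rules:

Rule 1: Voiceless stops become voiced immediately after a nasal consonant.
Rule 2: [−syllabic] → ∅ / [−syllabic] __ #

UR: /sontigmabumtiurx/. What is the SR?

sondigmabumdiur

Rule 1 (post-nasal voicing): /t/ is a voiceless stop immediately after the nasal /n/, so it voices to [d]. /t/ is a voiceless stop immediately after the nasal /m/, so it voices to [d]. /sontigmabumtiurx/ → sondigmabumdiurx.
Rule 2 (final cluster simplification): /x/ is the second consonant of a word-final cluster /rx/, so it deletes. /sondigmabumdiurx/ → sondigmabumdiur.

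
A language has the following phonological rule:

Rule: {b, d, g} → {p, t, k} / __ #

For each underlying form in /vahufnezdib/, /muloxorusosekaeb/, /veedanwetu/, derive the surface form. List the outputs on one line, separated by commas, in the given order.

/vahufnezdib/: /b/ is a voiced stop in word-final position, so it devoices to [p]. → [vahufnezdip].
/muloxorusosekaeb/: /b/ is a voiced stop in word-final position, so it devoices to [p]. → [muloxorusosekaep].
/veedanwetu/: the rule's environment is not met; surfaces unchanged as [veedanwetu].

vahufnezdip, muloxorusosekaep, veedanwetu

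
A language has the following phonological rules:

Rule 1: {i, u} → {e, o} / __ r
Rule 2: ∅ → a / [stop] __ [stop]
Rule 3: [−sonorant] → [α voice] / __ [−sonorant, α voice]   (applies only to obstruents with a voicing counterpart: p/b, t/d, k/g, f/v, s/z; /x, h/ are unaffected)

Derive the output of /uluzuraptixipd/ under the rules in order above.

Rule 1 (pre-rhotic lowering): /u/ is a high vowel immediately before /r/, so it lowers to [o]. /uluzuraptixipd/ → uluzoraptixipd.
Rule 2 (stop-cluster a-epenthesis): /p/ and /t/ form a stop–stop cluster, so [a] is inserted between them. /p/ and /d/ form a stop–stop cluster, so [a] is inserted between them. /uluzoraptixipd/ → uluzorapatixipad.
Rule 3 (regressive voicing assimilation): no segment meets the environment; /uluzorapatixipad/ is unchanged.

uluzorapatixipad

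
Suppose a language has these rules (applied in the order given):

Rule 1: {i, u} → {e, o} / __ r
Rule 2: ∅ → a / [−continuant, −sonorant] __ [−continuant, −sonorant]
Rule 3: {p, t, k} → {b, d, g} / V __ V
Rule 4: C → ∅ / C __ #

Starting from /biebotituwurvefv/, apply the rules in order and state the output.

biebodiduworvef

Rule 1 (pre-rhotic lowering): /u/ is a high vowel immediately before /r/, so it lowers to [o]. /biebotituwurvefv/ → biebotituworvefv.
Rule 2 (stop-cluster a-epenthesis): no segment meets the environment; /biebotituworvefv/ is unchanged.
Rule 3 (intervocalic voicing): /t/ is a voiceless stop between vowels /o/ and /i/, so it voices to [d]. /t/ is a voiceless stop between vowels /i/ and /u/, so it voices to [d]. /biebotituworvefv/ → biebodiduworvefv.
Rule 4 (final cluster simplification): /v/ is the second consonant of a word-final cluster /fv/, so it deletes. /biebodiduworvefv/ → biebodiduworvef.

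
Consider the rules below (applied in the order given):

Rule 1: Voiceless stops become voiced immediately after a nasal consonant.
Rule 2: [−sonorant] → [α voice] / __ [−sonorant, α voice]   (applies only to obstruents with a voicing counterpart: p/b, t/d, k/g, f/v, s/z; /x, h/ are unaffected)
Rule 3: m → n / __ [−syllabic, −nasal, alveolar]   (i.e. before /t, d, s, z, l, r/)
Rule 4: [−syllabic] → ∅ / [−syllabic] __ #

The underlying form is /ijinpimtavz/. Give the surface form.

Rule 1 (post-nasal voicing): /p/ is a voiceless stop immediately after the nasal /n/, so it voices to [b]. /t/ is a voiceless stop immediately after the nasal /m/, so it voices to [d]. /ijinpimtavz/ → ijinbimdavz.
Rule 2 (regressive voicing assimilation): no segment meets the environment; /ijinbimdavz/ is unchanged.
Rule 3 (nasal place assimilation): /m/ precedes the alveolar consonant /d/, so it assimilates in place to [n]. /ijinbimdavz/ → ijinbindavz.
Rule 4 (final cluster simplification): /z/ is the second consonant of a word-final cluster /vz/, so it deletes. /ijinbindavz/ → ijinbindav.

ijinbindav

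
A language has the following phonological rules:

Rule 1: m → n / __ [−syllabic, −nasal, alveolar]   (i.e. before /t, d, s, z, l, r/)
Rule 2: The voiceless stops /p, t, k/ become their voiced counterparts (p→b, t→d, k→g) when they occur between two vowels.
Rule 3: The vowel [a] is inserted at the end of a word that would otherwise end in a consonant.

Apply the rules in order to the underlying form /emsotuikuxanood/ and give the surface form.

Rule 1 (nasal place assimilation): /m/ precedes the alveolar consonant /s/, so it assimilates in place to [n]. /emsotuikuxanood/ → ensotuikuxanood.
Rule 2 (intervocalic voicing): /t/ is a voiceless stop between vowels /o/ and /u/, so it voices to [d]. /k/ is a voiceless stop between vowels /i/ and /u/, so it voices to [g]. /ensotuikuxanood/ → ensoduiguxanood.
Rule 3 (final a-epenthesis): the form ends in the consonant /d/, so [a] is inserted word-finally. /ensoduiguxanood/ → ensoduiguxanooda.

ensoduiguxanooda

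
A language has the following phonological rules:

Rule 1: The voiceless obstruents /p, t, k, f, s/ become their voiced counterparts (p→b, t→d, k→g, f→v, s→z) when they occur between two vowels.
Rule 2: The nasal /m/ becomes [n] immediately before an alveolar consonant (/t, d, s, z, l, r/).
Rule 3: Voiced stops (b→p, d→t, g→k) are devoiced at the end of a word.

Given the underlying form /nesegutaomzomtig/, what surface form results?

nezegudaonzontik

Rule 1 (intervocalic voicing): /s/ is a voiceless obstruent between vowels /e/ and /e/, so it voices to [z]. /t/ is a voiceless obstruent between vowels /u/ and /a/, so it voices to [d]. /nesegutaomzomtig/ → nezegudaomzomtig.
Rule 2 (nasal place assimilation): /m/ precedes the alveolar consonant /z/, so it assimilates in place to [n]. /m/ precedes the alveolar consonant /t/, so it assimilates in place to [n]. /nezegudaomzomtig/ → nezegudaonzontig.
Rule 3 (final devoicing): /g/ is a voiced stop in word-final position, so it devoices to [k]. /nezegudaonzontig/ → nezegudaonzontik.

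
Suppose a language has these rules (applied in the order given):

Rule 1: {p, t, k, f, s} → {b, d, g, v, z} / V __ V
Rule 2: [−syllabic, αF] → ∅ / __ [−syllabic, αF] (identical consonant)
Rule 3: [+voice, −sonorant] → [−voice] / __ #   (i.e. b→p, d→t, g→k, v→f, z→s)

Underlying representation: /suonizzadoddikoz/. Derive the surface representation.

suonizadodigos

Rule 1 (intervocalic voicing): /k/ is a voiceless obstruent between vowels /i/ and /o/, so it voices to [g]. /suonizzadoddikoz/ → suonizzadoddigoz.
Rule 2 (degemination): /zz/ is a geminate; the first /z/ deletes. /dd/ is a geminate; the first /d/ deletes. /suonizzadoddigoz/ → suonizadodigoz.
Rule 3 (final devoicing): /z/ is a voiced obstruent in word-final position, so it devoices to [s]. /suonizadodigoz/ → suonizadodigos.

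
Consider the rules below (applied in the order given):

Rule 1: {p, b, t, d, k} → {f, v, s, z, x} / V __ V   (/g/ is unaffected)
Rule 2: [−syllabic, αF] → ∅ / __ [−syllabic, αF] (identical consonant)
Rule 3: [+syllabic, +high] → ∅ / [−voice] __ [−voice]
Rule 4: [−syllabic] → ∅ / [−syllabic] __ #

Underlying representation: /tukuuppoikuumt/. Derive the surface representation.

txuupoixuum

Rule 1 (intervocalic spirantization): /k/ is a stop between vowels /u/ and /u/, so it spirantizes to the fricative [x]. /k/ is a stop between vowels /i/ and /u/, so it spirantizes to the fricative [x]. /tukuuppoikuumt/ → tuxuuppoixuumt.
Rule 2 (degemination): /pp/ is a geminate; the first /p/ deletes. /tuxuuppoixuumt/ → tuxuupoixuumt.
Rule 3 (high vowel syncope): /u/ is a high vowel flanked by voiceless consonants /t/ and /x/, so it deletes. /tuxuupoixuumt/ → txuupoixuumt.
Rule 4 (final cluster simplification): /t/ is the second consonant of a word-final cluster /mt/, so it deletes. /txuupoixuumt/ → txuupoixuum.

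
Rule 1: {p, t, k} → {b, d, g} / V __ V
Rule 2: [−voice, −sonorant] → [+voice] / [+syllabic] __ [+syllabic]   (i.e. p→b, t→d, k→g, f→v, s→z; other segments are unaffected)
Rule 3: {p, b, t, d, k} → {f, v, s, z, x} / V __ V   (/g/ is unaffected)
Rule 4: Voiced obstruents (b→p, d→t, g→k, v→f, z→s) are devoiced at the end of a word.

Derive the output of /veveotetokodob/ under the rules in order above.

veveozezogozop

Rule 1 (intervocalic voicing): /t/ is a voiceless stop between vowels /o/ and /e/, so it voices to [d]. /t/ is a voiceless stop between vowels /e/ and /o/, so it voices to [d]. /k/ is a voiceless stop between vowels /o/ and /o/, so it voices to [g]. /veveotetokodob/ → veveodedogodob.
Rule 2 (intervocalic voicing): no segment meets the environment; /veveodedogodob/ is unchanged.
Rule 3 (intervocalic spirantization): /d/ is a stop between vowels /o/ and /e/, so it spirantizes to the fricative [z]. /d/ is a stop between vowels /e/ and /o/, so it spirantizes to the fricative [z]. /d/ is a stop between vowels /o/ and /o/, so it spirantizes to the fricative [z]. /veveodedogodob/ → veveozezogozob.
Rule 4 (final devoicing): /b/ is a voiced obstruent in word-final position, so it devoices to [p]. /veveozezogozob/ → veveozezogozop.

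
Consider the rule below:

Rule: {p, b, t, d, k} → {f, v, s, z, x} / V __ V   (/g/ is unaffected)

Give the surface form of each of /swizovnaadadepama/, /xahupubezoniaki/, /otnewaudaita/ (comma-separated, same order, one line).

/swizovnaadadepama/: /d/ is a stop between vowels /a/ and /a/, so it spirantizes to the fricative [z]. /d/ is a stop between vowels /a/ and /e/, so it spirantizes to the fricative [z]. /p/ is a stop between vowels /e/ and /a/, so it spirantizes to the fricative [f]. → [swizovnaazazefama].
/xahupubezoniaki/: /p/ is a stop between vowels /u/ and /u/, so it spirantizes to the fricative [f]. /b/ is a stop between vowels /u/ and /e/, so it spirantizes to the fricative [v]. /k/ is a stop between vowels /a/ and /i/, so it spirantizes to the fricative [x]. → [xahufuvezoniaxi].
/otnewaudaita/: /d/ is a stop between vowels /u/ and /a/, so it spirantizes to the fricative [z]. /t/ is a stop between vowels /i/ and /a/, so it spirantizes to the fricative [s]. → [otnewauzaisa].

swizovnaazazefama, xahufuvezoniaxi, otnewauzaisa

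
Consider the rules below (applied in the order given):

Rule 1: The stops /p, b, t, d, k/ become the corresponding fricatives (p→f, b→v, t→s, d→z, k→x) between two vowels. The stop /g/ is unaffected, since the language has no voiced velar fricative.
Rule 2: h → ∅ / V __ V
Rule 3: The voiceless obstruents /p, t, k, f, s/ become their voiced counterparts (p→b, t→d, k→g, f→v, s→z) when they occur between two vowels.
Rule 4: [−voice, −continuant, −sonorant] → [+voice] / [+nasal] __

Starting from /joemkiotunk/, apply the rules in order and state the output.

Rule 1 (intervocalic spirantization): /t/ is a stop between vowels /o/ and /u/, so it spirantizes to the fricative [s]. /joemkiotunk/ → joemkiosunk.
Rule 2 (intervocalic h-deletion): no segment meets the environment; /joemkiosunk/ is unchanged.
Rule 3 (intervocalic voicing): /s/ is a voiceless obstruent between vowels /o/ and /u/, so it voices to [z]. /joemkiosunk/ → joemkiozunk.
Rule 4 (post-nasal voicing): /k/ is a voiceless stop immediately after the nasal /m/, so it voices to [g]. /k/ is a voiceless stop immediately after the nasal /n/, so it voices to [g]. /joemkiozunk/ → joemgiozung.

joemgiozung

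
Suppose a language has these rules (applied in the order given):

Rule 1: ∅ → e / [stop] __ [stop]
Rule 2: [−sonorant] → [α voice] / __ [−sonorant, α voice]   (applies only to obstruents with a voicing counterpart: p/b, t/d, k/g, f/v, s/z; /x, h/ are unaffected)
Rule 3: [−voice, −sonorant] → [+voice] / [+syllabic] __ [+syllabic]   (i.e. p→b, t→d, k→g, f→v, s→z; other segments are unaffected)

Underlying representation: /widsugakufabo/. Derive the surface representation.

Rule 1 (stop-cluster e-epenthesis): no segment meets the environment; /widsugakufabo/ is unchanged.
Rule 2 (regressive voicing assimilation): /d/ precedes the voiceless obstruent /s/, so it devoices to [t] by assimilation. /widsugakufabo/ → witsugakufabo.
Rule 3 (intervocalic voicing): /k/ is a voiceless obstruent between vowels /a/ and /u/, so it voices to [g]. /f/ is a voiceless obstruent between vowels /u/ and /a/, so it voices to [v]. /witsugakufabo/ → witsugaguvabo.

witsugaguvabo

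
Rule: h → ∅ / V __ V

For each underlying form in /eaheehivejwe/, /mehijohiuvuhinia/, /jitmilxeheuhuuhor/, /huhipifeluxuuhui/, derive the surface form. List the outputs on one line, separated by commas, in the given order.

/eaheehivejwe/: /h/ occurs between vowels /a/ and /e/, so it deletes. /h/ occurs between vowels /e/ and /i/, so it deletes. → [eaeeivejwe].
/mehijohiuvuhinia/: /h/ occurs between vowels /e/ and /i/, so it deletes. /h/ occurs between vowels /o/ and /i/, so it deletes. /h/ occurs between vowels /u/ and /i/, so it deletes. → [meijoiuvuinia].
/jitmilxeheuhuuhor/: /h/ occurs between vowels /e/ and /e/, so it deletes. /h/ occurs between vowels /u/ and /u/, so it deletes. /h/ occurs between vowels /u/ and /o/, so it deletes. → [jitmilxeeuuuor].
/huhipifeluxuuhui/: /h/ occurs between vowels /u/ and /i/, so it deletes. /h/ occurs between vowels /u/ and /u/, so it deletes. → [huipifeluxuuui].

eaeeivejwe, meijoiuvuinia, jitmilxeeuuuor, huipifeluxuuui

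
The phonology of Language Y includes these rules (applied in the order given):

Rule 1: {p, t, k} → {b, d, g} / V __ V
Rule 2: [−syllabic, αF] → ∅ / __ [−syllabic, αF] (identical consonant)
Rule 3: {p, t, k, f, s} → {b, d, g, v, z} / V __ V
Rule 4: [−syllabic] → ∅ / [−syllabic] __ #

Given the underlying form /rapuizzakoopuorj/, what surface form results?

rabuizagoobuor

Rule 1 (intervocalic voicing): /p/ is a voiceless stop between vowels /a/ and /u/, so it voices to [b]. /k/ is a voiceless stop between vowels /a/ and /o/, so it voices to [g]. /p/ is a voiceless stop between vowels /o/ and /u/, so it voices to [b]. /rapuizzakoopuorj/ → rabuizzagoobuorj.
Rule 2 (degemination): /zz/ is a geminate; the first /z/ deletes. /rabuizzagoobuorj/ → rabuizagoobuorj.
Rule 3 (intervocalic voicing): no segment meets the environment; /rabuizagoobuorj/ is unchanged.
Rule 4 (final cluster simplification): /j/ is the second consonant of a word-final cluster /rj/, so it deletes. /rabuizagoobuorj/ → rabuizagoobuor.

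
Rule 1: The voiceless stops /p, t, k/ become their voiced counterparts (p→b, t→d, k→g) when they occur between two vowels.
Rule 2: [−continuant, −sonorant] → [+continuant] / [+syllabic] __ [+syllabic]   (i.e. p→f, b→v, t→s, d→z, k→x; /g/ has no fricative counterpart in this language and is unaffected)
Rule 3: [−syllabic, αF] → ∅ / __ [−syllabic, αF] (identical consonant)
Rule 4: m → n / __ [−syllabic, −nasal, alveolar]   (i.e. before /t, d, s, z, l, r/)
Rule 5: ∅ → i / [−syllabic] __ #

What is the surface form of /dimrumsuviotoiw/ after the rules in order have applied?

dinrunsuviozoiwi

Rule 1 (intervocalic voicing): /t/ is a voiceless stop between vowels /o/ and /o/, so it voices to [d]. /dimrumsuviotoiw/ → dimrumsuviodoiw.
Rule 2 (intervocalic spirantization): /d/ is a stop between vowels /o/ and /o/, so it spirantizes to the fricative [z]. /dimrumsuviodoiw/ → dimrumsuviozoiw.
Rule 3 (degemination): no segment meets the environment; /dimrumsuviozoiw/ is unchanged.
Rule 4 (nasal place assimilation): /m/ precedes the alveolar consonant /r/, so it assimilates in place to [n]. /m/ precedes the alveolar consonant /s/, so it assimilates in place to [n]. /dimrumsuviozoiw/ → dinrunsuviozoiw.
Rule 5 (final i-epenthesis): the form ends in the consonant /w/, so [i] is inserted word-finally. /dinrunsuviozoiw/ → dinrunsuviozoiwi.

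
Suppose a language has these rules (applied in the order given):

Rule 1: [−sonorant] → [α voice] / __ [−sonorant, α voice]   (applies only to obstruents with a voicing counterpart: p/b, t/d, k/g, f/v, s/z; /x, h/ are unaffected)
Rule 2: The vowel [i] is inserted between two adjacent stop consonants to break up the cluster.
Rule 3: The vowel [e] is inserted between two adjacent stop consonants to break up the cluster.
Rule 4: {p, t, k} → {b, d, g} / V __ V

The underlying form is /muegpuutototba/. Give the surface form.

muegibuudododiba

Rule 1 (regressive voicing assimilation): /g/ precedes the voiceless obstruent /p/, so it devoices to [k] by assimilation. /t/ precedes the voiced obstruent /b/, so it voices to [d] by assimilation. /muegpuutototba/ → muekpuutotodba.
Rule 2 (stop-cluster i-epenthesis): /k/ and /p/ form a stop–stop cluster, so [i] is inserted between them. /d/ and /b/ form a stop–stop cluster, so [i] is inserted between them. /muekpuutotodba/ → muekipuutotodiba.
Rule 3 (stop-cluster e-epenthesis): no segment meets the environment; /muekipuutotodiba/ is unchanged.
Rule 4 (intervocalic voicing): /k/ is a voiceless stop between vowels /e/ and /i/, so it voices to [g]. /p/ is a voiceless stop between vowels /i/ and /u/, so it voices to [b]. /t/ is a voiceless stop between vowels /u/ and /o/, so it voices to [d]. /t/ is a voiceless stop between vowels /o/ and /o/, so it voices to [d]. /muekipuutotodiba/ → muegibuudododiba.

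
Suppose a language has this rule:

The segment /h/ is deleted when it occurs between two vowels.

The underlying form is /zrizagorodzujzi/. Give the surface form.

No segment of /zrizagorodzujzi/ meets the structural description of the rule, so the form surfaces unchanged.

zrizagorodzujzi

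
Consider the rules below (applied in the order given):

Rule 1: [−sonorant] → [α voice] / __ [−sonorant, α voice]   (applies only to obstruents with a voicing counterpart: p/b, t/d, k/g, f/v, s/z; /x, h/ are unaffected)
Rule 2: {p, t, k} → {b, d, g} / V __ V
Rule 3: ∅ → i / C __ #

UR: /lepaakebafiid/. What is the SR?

lebaagebafiidi

Rule 1 (regressive voicing assimilation): no segment meets the environment; /lepaakebafiid/ is unchanged.
Rule 2 (intervocalic voicing): /p/ is a voiceless stop between vowels /e/ and /a/, so it voices to [b]. /k/ is a voiceless stop between vowels /a/ and /e/, so it voices to [g]. /lepaakebafiid/ → lebaagebafiid.
Rule 3 (final i-epenthesis): the form ends in the consonant /d/, so [i] is inserted word-finally. /lebaagebafiid/ → lebaagebafiidi.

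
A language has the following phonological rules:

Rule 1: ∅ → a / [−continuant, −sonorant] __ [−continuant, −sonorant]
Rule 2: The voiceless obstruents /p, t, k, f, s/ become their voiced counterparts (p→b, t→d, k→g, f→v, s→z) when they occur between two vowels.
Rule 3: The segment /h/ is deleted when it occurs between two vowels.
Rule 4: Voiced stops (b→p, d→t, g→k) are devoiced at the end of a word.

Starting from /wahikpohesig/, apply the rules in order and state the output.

waigaboezik

Rule 1 (stop-cluster a-epenthesis): /k/ and /p/ form a stop–stop cluster, so [a] is inserted between them. /wahikpohesig/ → wahikapohesig.
Rule 2 (intervocalic voicing): /k/ is a voiceless obstruent between vowels /i/ and /a/, so it voices to [g]. /p/ is a voiceless obstruent between vowels /a/ and /o/, so it voices to [b]. /s/ is a voiceless obstruent between vowels /e/ and /i/, so it voices to [z]. /wahikapohesig/ → wahigabohezig.
Rule 3 (intervocalic h-deletion): /h/ occurs between vowels /a/ and /i/, so it deletes. /h/ occurs between vowels /o/ and /e/, so it deletes. /wahigabohezig/ → waigaboezig.
Rule 4 (final devoicing): /g/ is a voiced stop in word-final position, so it devoices to [k]. /waigaboezig/ → waigaboezik.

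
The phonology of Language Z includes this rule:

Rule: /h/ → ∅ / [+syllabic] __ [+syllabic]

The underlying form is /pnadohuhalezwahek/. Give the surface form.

pnadoualezwaek

/h/ occurs between vowels /o/ and /u/, so it deletes.
/h/ occurs between vowels /u/ and /a/, so it deletes.
/h/ occurs between vowels /a/ and /e/, so it deletes.
Surface form: [pnadoualezwaek].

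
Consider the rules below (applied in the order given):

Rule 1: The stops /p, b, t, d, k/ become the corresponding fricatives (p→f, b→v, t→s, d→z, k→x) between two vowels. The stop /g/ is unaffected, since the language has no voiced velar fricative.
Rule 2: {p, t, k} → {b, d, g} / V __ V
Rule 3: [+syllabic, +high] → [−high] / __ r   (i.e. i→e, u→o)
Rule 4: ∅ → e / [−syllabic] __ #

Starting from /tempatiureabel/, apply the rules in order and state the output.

Rule 1 (intervocalic spirantization): /t/ is a stop between vowels /a/ and /i/, so it spirantizes to the fricative [s]. /b/ is a stop between vowels /a/ and /e/, so it spirantizes to the fricative [v]. /tempatiureabel/ → tempasiureavel.
Rule 2 (intervocalic voicing): no segment meets the environment; /tempasiureavel/ is unchanged.
Rule 3 (pre-rhotic lowering): /u/ is a high vowel immediately before /r/, so it lowers to [o]. /tempasiureavel/ → tempasioreavel.
Rule 4 (final e-epenthesis): the form ends in the consonant /l/, so [e] is inserted word-finally. /tempasioreavel/ → tempasioreavele.

tempasioreavele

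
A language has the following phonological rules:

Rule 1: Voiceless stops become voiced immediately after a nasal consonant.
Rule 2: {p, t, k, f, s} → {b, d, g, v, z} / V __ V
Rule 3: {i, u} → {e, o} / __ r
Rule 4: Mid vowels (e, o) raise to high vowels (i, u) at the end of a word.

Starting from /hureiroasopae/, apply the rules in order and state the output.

Rule 1 (post-nasal voicing): no segment meets the environment; /hureiroasopae/ is unchanged.
Rule 2 (intervocalic voicing): /s/ is a voiceless obstruent between vowels /a/ and /o/, so it voices to [z]. /p/ is a voiceless obstruent between vowels /o/ and /a/, so it voices to [b]. /hureiroasopae/ → hureiroazobae.
Rule 3 (pre-rhotic lowering): /u/ is a high vowel immediately before /r/, so it lowers to [o]. /i/ is a high vowel immediately before /r/, so it lowers to [e]. /hureiroazobae/ → horeeroazobae.
Rule 4 (final vowel raising): /e/ is a mid vowel in word-final position, so it raises to [i]. /horeeroazobae/ → horeeroazobai.

horeeroazobai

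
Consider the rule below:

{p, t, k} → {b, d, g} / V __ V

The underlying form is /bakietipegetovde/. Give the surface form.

/k/ is a voiceless stop between vowels /a/ and /i/, so it voices to [g].
/t/ is a voiceless stop between vowels /e/ and /i/, so it voices to [d].
/p/ is a voiceless stop between vowels /i/ and /e/, so it voices to [b].
/t/ is a voiceless stop between vowels /e/ and /o/, so it voices to [d].
Surface form: [bagiedibegedovde].

bagiedibegedovde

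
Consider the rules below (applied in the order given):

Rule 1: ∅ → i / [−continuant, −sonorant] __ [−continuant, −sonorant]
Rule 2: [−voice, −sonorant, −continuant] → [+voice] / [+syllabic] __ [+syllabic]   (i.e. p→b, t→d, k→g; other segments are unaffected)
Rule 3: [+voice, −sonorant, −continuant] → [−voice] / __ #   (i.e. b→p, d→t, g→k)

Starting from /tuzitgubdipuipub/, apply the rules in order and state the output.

Rule 1 (stop-cluster i-epenthesis): /t/ and /g/ form a stop–stop cluster, so [i] is inserted between them. /b/ and /d/ form a stop–stop cluster, so [i] is inserted between them. /tuzitgubdipuipub/ → tuzitigubidipuipub.
Rule 2 (intervocalic voicing): /t/ is a voiceless stop between vowels /i/ and /i/, so it voices to [d]. /p/ is a voiceless stop between vowels /i/ and /u/, so it voices to [b]. /p/ is a voiceless stop between vowels /i/ and /u/, so it voices to [b]. /tuzitigubidipuipub/ → tuzidigubidibuibub.
Rule 3 (final devoicing): /b/ is a voiced stop in word-final position, so it devoices to [p]. /tuzidigubidibuibub/ → tuzidigubidibuibup.

tuzidigubidibuibup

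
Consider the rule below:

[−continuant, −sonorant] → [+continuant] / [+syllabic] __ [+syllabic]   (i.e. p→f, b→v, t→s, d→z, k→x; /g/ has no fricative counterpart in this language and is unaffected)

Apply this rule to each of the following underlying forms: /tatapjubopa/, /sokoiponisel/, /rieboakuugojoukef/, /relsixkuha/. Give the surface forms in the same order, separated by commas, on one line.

/tatapjubopa/: /t/ is a stop between vowels /a/ and /a/, so it spirantizes to the fricative [s]. /b/ is a stop between vowels /u/ and /o/, so it spirantizes to the fricative [v]. /p/ is a stop between vowels /o/ and /a/, so it spirantizes to the fricative [f]. → [tasapjuvofa].
/sokoiponisel/: /k/ is a stop between vowels /o/ and /o/, so it spirantizes to the fricative [x]. /p/ is a stop between vowels /i/ and /o/, so it spirantizes to the fricative [f]. → [soxoifonisel].
/rieboakuugojoukef/: /b/ is a stop between vowels /e/ and /o/, so it spirantizes to the fricative [v]. /k/ is a stop between vowels /a/ and /u/, so it spirantizes to the fricative [x]. /k/ is a stop between vowels /u/ and /e/, so it spirantizes to the fricative [x]. → [rievoaxuugojouxef].
/relsixkuha/: the rule's environment is not met; surfaces unchanged as [relsixkuha].

tasapjuvofa, soxoifonisel, rievoaxuugojouxef, relsixkuha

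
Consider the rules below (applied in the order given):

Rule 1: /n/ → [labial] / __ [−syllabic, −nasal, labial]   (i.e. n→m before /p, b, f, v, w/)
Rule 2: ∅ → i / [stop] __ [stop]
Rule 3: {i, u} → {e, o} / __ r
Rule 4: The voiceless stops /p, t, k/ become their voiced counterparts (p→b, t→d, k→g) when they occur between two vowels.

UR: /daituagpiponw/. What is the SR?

Rule 1 (nasal place assimilation): /n/ precedes the labial consonant /w/, so it assimilates in place to [m]. /daituagpiponw/ → daituagpipomw.
Rule 2 (stop-cluster i-epenthesis): /g/ and /p/ form a stop–stop cluster, so [i] is inserted between them. /daituagpipomw/ → daituagipipomw.
Rule 3 (pre-rhotic lowering): no segment meets the environment; /daituagipipomw/ is unchanged.
Rule 4 (intervocalic voicing): /t/ is a voiceless stop between vowels /i/ and /u/, so it voices to [d]. /p/ is a voiceless stop between vowels /i/ and /i/, so it voices to [b]. /p/ is a voiceless stop between vowels /i/ and /o/, so it voices to [b]. /daituagipipomw/ → daiduagibibomw.

daiduagibibomw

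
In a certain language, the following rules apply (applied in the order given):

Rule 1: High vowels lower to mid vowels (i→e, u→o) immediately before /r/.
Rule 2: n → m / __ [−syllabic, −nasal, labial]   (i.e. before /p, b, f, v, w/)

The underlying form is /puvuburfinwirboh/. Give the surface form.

Rule 1 (pre-rhotic lowering): /u/ is a high vowel immediately before /r/, so it lowers to [o]. /i/ is a high vowel immediately before /r/, so it lowers to [e]. /puvuburfinwirboh/ → puvuborfinwerboh.
Rule 2 (nasal place assimilation): /n/ precedes the labial consonant /w/, so it assimilates in place to [m]. /puvuborfinwerboh/ → puvuborfimwerboh.

puvuborfimwerboh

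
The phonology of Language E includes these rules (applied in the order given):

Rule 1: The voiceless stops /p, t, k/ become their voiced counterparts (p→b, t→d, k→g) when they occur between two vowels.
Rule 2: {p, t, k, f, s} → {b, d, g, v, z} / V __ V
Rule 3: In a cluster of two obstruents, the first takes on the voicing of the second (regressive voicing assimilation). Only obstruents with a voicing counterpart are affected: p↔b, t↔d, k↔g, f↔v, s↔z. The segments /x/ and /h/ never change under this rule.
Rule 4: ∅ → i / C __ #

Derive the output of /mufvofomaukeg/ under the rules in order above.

Rule 1 (intervocalic voicing): /k/ is a voiceless stop between vowels /u/ and /e/, so it voices to [g]. /mufvofomaukeg/ → mufvofomaugeg.
Rule 2 (intervocalic voicing): /f/ is a voiceless obstruent between vowels /o/ and /o/, so it voices to [v]. /mufvofomaugeg/ → mufvovomaugeg.
Rule 3 (regressive voicing assimilation): /f/ precedes the voiced obstruent /v/, so it voices to [v] by assimilation. /mufvovomaugeg/ → muvvovomaugeg.
Rule 4 (final i-epenthesis): the form ends in the consonant /g/, so [i] is inserted word-finally. /muvvovomaugeg/ → muvvovomaugegi.

muvvovomaugegi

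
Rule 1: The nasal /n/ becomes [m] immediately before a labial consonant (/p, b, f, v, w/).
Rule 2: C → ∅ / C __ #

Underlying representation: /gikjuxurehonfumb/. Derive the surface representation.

gikjuxurehomfum

Rule 1 (nasal place assimilation): /n/ precedes the labial consonant /f/, so it assimilates in place to [m]. /gikjuxurehonfumb/ → gikjuxurehomfumb.
Rule 2 (final cluster simplification): /b/ is the second consonant of a word-final cluster /mb/, so it deletes. /gikjuxurehomfumb/ → gikjuxurehomfum.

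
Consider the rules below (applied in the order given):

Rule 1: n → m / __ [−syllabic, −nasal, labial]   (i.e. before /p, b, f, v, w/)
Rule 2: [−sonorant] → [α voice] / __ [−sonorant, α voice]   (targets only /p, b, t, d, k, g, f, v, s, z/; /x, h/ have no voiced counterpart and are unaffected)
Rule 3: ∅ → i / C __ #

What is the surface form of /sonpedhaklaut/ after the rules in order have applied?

Rule 1 (nasal place assimilation): /n/ precedes the labial consonant /p/, so it assimilates in place to [m]. /sonpedhaklaut/ → sompedhaklaut.
Rule 2 (regressive voicing assimilation): /d/ precedes the voiceless obstruent /h/, so it devoices to [t] by assimilation. /sompedhaklaut/ → sompethaklaut.
Rule 3 (final i-epenthesis): the form ends in the consonant /t/, so [i] is inserted word-finally. /sompethaklaut/ → sompethaklauti.

sompethaklauti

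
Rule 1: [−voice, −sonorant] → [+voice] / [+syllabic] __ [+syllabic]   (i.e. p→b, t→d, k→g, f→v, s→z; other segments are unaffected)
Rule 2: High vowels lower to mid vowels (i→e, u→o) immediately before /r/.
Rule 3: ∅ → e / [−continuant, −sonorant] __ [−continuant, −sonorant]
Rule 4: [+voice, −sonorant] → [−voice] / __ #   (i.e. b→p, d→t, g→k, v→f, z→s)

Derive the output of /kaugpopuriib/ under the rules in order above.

Rule 1 (intervocalic voicing): /p/ is a voiceless obstruent between vowels /o/ and /u/, so it voices to [b]. /kaugpopuriib/ → kaugpoburiib.
Rule 2 (pre-rhotic lowering): /u/ is a high vowel immediately before /r/, so it lowers to [o]. /kaugpoburiib/ → kaugpoboriib.
Rule 3 (stop-cluster e-epenthesis): /g/ and /p/ form a stop–stop cluster, so [e] is inserted between them. /kaugpoboriib/ → kaugepoboriib.
Rule 4 (final devoicing): /b/ is a voiced obstruent in word-final position, so it devoices to [p]. /kaugepoboriib/ → kaugepoboriip.

kaugepoboriip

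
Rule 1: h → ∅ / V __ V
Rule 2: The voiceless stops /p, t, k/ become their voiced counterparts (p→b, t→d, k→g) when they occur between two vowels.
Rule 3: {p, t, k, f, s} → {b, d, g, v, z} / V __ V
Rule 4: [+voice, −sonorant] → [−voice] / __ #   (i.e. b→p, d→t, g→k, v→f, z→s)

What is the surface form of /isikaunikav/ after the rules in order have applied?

Rule 1 (intervocalic h-deletion): no segment meets the environment; /isikaunikav/ is unchanged.
Rule 2 (intervocalic voicing): /k/ is a voiceless stop between vowels /i/ and /a/, so it voices to [g]. /k/ is a voiceless stop between vowels /i/ and /a/, so it voices to [g]. /isikaunikav/ → isigaunigav.
Rule 3 (intervocalic voicing): /s/ is a voiceless obstruent between vowels /i/ and /i/, so it voices to [z]. /isigaunigav/ → izigaunigav.
Rule 4 (final devoicing): /v/ is a voiced obstruent in word-final position, so it devoices to [f]. /izigaunigav/ → izigaunigaf.

izigaunigaf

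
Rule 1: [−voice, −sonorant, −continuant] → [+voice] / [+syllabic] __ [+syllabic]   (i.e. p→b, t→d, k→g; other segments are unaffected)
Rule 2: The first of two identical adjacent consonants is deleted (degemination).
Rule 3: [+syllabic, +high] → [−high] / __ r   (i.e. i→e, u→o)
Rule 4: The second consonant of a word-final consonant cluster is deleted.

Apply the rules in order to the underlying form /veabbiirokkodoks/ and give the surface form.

veabierokodok

Rule 1 (intervocalic voicing): no segment meets the environment; /veabbiirokkodoks/ is unchanged.
Rule 2 (degemination): /bb/ is a geminate; the first /b/ deletes. /kk/ is a geminate; the first /k/ deletes. /veabbiirokkodoks/ → veabiirokodoks.
Rule 3 (pre-rhotic lowering): /i/ is a high vowel immediately before /r/, so it lowers to [e]. /veabiirokodoks/ → veabierokodoks.
Rule 4 (final cluster simplification): /s/ is the second consonant of a word-final cluster /ks/, so it deletes. /veabierokodoks/ → veabierokodok.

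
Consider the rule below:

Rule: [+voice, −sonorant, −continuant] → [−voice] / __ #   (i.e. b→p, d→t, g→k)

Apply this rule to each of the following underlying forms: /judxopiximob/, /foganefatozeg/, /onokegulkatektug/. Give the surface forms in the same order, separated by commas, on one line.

/judxopiximob/: /b/ is a voiced stop in word-final position, so it devoices to [p]. → [judxopiximop].
/foganefatozeg/: /g/ is a voiced stop in word-final position, so it devoices to [k]. → [foganefatozek].
/onokegulkatektug/: /g/ is a voiced stop in word-final position, so it devoices to [k]. → [onokegulkatektuk].

judxopiximop, foganefatozek, onokegulkatektuk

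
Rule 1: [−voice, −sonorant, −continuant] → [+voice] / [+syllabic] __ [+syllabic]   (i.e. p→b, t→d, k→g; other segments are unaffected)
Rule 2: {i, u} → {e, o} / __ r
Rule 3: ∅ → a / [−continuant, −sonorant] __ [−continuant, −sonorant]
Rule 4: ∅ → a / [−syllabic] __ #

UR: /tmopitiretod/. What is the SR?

Rule 1 (intervocalic voicing): /p/ is a voiceless stop between vowels /o/ and /i/, so it voices to [b]. /t/ is a voiceless stop between vowels /i/ and /i/, so it voices to [d]. /t/ is a voiceless stop between vowels /e/ and /o/, so it voices to [d]. /tmopitiretod/ → tmobidiredod.
Rule 2 (pre-rhotic lowering): /i/ is a high vowel immediately before /r/, so it lowers to [e]. /tmobidiredod/ → tmobideredod.
Rule 3 (stop-cluster a-epenthesis): no segment meets the environment; /tmobideredod/ is unchanged.
Rule 4 (final a-epenthesis): the form ends in the consonant /d/, so [a] is inserted word-finally. /tmobideredod/ → tmobideredoda.

tmobideredoda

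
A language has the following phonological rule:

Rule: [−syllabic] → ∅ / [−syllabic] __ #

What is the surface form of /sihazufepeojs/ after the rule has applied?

sihazufepeoj

/s/ is the second consonant of a word-final cluster /js/, so it deletes.
Surface form: [sihazufepeoj].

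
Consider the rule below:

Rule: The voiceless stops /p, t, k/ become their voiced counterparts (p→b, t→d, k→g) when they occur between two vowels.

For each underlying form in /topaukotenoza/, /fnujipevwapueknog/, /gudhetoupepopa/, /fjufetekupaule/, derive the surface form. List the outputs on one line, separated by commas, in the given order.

tobaugodenoza, fnujibevwabueknog, gudhedoubeboba, fjufedegubaule

/topaukotenoza/: /p/ is a voiceless stop between vowels /o/ and /a/, so it voices to [b]. /k/ is a voiceless stop between vowels /u/ and /o/, so it voices to [g]. /t/ is a voiceless stop between vowels /o/ and /e/, so it voices to [d]. → [tobaugodenoza].
/fnujipevwapueknog/: /p/ is a voiceless stop between vowels /i/ and /e/, so it voices to [b]. /p/ is a voiceless stop between vowels /a/ and /u/, so it voices to [b]. → [fnujibevwabueknog].
/gudhetoupepopa/: /t/ is a voiceless stop between vowels /e/ and /o/, so it voices to [d]. /p/ is a voiceless stop between vowels /u/ and /e/, so it voices to [b]. /p/ is a voiceless stop between vowels /e/ and /o/, so it voices to [b]. /p/ is a voiceless stop between vowels /o/ and /a/, so it voices to [b]. → [gudhedoubeboba].
/fjufetekupaule/: /t/ is a voiceless stop between vowels /e/ and /e/, so it voices to [d]. /k/ is a voiceless stop between vowels /e/ and /u/, so it voices to [g]. /p/ is a voiceless stop between vowels /u/ and /a/, so it voices to [b]. → [fjufedegubaule].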